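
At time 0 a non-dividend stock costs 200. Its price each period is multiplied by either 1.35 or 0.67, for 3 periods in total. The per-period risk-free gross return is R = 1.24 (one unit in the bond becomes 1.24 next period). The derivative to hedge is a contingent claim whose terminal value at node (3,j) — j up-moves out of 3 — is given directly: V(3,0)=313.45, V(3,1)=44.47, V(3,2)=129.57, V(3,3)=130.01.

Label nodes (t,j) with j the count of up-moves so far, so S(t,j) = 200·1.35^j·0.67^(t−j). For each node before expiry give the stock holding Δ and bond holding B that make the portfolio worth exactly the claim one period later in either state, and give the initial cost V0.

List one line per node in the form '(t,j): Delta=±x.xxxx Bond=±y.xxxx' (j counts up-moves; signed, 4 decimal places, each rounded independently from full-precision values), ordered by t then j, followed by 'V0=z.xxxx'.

Risk-neutral probability p* = (R−d)/(u−d) = (1.24−0.67)/(1.35−0.67) = 0.8382.
Terminal payoffs: V(3,0)=313.4500, V(3,1)=44.4700, V(3,2)=129.5700, V(3,3)=130.0100
Node (2,0) S=89.7800: V=(p*·44.4700+(1−p*)·313.4500)/1.24=70.9528; Δ=(44.4700−313.4500)/(121.2030−60.1526)=-4.4059; B=V−Δ·S=466.5116
Node (2,1) S=180.9000: V=(p*·129.5700+(1−p*)·44.4700)/1.24=93.3902; Δ=(129.5700−44.4700)/(244.2150−121.2030)=0.6918; B=V−Δ·S=-31.7569
Node (2,2) S=364.5000: V=(p*·130.0100+(1−p*)·129.5700)/1.24=104.7894; Δ=(130.0100−129.5700)/(492.0750−244.2150)=0.0018; B=V−Δ·S=104.1423
Node (1,0) S=134.0000: V=(p*·93.3902+(1−p*)·70.9528)/1.24=72.3876; Δ=(93.3902−70.9528)/(180.9000−89.7800)=0.2462; B=V−Δ·S=39.3914
Node (1,1) S=270.0000: V=(p*·104.7894+(1−p*)·93.3902)/1.24=83.0205; Δ=(104.7894−93.3902)/(364.5000−180.9000)=0.0621; B=V−Δ·S=66.2570
Node (0,0) S=200.0000: V=(p*·83.0205+(1−p*)·72.3876)/1.24=65.5649; Δ=(83.0205−72.3876)/(270.0000−134.0000)=0.0782; B=V−Δ·S=49.9283
Root portfolio cost Δ·200+B reproduces V0=65.5649.

(0,0): Delta=0.0782 Bond=49.9283
(1,0): Delta=0.2462 Bond=39.3914
(1,1): Delta=0.0621 Bond=66.2570
(2,0): Delta=-4.4059 Bond=466.5116
(2,1): Delta=0.6918 Bond=-31.7569
(2,2): Delta=0.0018 Bond=104.1423
V0=65.5649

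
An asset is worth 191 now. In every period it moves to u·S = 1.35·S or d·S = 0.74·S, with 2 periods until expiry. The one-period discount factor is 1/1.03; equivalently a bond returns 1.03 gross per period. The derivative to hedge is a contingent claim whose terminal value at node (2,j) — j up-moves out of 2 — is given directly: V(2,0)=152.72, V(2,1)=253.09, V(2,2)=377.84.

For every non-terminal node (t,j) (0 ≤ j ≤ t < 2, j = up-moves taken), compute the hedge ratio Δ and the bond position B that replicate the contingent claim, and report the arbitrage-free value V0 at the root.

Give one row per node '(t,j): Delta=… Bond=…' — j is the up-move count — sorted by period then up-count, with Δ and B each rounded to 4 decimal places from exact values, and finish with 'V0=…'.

(0,0): Delta=0.9330 Bond=60.9067
(1,0): Delta=1.1642 Bond=30.0579
(1,1): Delta=0.7931 Bond=98.7902
V0=239.1027

Since d<R<u, set p* = (R−d)/(u−d) = 0.4754; price each node as the discounted p*-expectation of its children.
Terminal payoffs: V(2,0)=152.7200, V(2,1)=253.0900, V(2,2)=377.8400
  t=1,j=0: stock 141.3400 → up 190.8090 (V=253.0900), down 104.5916 (V=152.7200). Price 194.5989; hedge Δ=1.1642, bond B=30.0579.
  t=1,j=1: stock 257.8500 → up 348.0975 (V=377.8400), down 190.8090 (V=253.0900). Price 303.2984; hedge Δ=0.7931, bond B=98.7902.
  t=0,j=0: stock 191.0000 → up 257.8500 (V=303.2984), down 141.3400 (V=194.5989). Price 239.1027; hedge Δ=0.9330, bond B=60.9067.
Check: Δ(0,0)·S0 + B(0,0) = 239.1027 = V0.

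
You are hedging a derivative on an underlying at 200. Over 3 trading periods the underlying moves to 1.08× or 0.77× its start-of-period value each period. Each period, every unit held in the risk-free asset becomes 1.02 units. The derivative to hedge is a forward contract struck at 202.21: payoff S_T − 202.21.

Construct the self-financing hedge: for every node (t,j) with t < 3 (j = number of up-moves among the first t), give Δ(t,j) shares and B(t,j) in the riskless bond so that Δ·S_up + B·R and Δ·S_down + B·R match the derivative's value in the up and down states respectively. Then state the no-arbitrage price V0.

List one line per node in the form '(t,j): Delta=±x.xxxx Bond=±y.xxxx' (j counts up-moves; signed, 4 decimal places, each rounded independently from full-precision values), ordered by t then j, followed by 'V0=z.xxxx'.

(0,0): Delta=1.0000 Bond=-190.5470
(1,0): Delta=1.0000 Bond=-194.3579
(1,1): Delta=1.0000 Bond=-194.3579
(2,0): Delta=1.0000 Bond=-198.2451
(2,1): Delta=1.0000 Bond=-198.2451
(2,2): Delta=1.0000 Bond=-198.2451
V0=9.4530

The replicating-portfolio and risk-neutral prices coincide; use p* = (1.02−0.77)/(1.08−0.77) = 0.8065 for the latter.
Payoff layer (t=3): V(3,0)=-110.9034, V(3,1)=-74.1436, V(3,2)=-22.5844, V(3,3)=49.7324
(2,0): S=118.5800. Δ = (V_up−V_dn)/(S_up−S_dn) = (-74.1436−-110.9034)/(128.0664−91.3066) = 1.0000. V = [p*·-74.1436 + (1−p*)·-110.9034]/1.02 = -79.6651. B = V − Δ·S = -198.2451.
(2,1): S=166.3200. Δ = (V_up−V_dn)/(S_up−S_dn) = (-22.5844−-74.1436)/(179.6256−128.0664) = 1.0000. V = [p*·-22.5844 + (1−p*)·-74.1436]/1.02 = -31.9251. B = V − Δ·S = -198.2451.
(2,2): S=233.2800. Δ = (V_up−V_dn)/(S_up−S_dn) = (49.7324−-22.5844)/(251.9424−179.6256) = 1.0000. V = [p*·49.7324 + (1−p*)·-22.5844]/1.02 = 35.0349. B = V − Δ·S = -198.2451.
(1,0): S=154.0000. Δ = (V_up−V_dn)/(S_up−S_dn) = (-31.9251−-79.6651)/(166.3200−118.5800) = 1.0000. V = [p*·-31.9251 + (1−p*)·-79.6651]/1.02 = -40.3579. B = V − Δ·S = -194.3579.
(1,1): S=216.0000. Δ = (V_up−V_dn)/(S_up−S_dn) = (35.0349−-31.9251)/(233.2800−166.3200) = 1.0000. V = [p*·35.0349 + (1−p*)·-31.9251]/1.02 = 21.6421. B = V − Δ·S = -194.3579.
(0,0): S=200.0000. Δ = (V_up−V_dn)/(S_up−S_dn) = (21.6421−-40.3579)/(216.0000−154.0000) = 1.0000. V = [p*·21.6421 + (1−p*)·-40.3579]/1.02 = 9.4530. B = V − Δ·S = -190.5470.
Self-financing check: at every node Δ·S+B equals the discounted successor values.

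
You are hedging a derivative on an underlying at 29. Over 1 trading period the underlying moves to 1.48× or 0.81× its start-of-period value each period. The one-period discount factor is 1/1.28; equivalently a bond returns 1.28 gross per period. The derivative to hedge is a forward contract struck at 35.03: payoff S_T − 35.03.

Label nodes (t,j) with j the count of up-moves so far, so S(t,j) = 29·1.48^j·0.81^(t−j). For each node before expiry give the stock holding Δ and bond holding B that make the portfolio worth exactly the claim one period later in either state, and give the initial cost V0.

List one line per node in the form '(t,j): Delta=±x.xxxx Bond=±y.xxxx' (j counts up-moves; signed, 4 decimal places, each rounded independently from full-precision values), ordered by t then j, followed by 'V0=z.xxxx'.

(0,0): Delta=1.0000 Bond=-27.3672
V0=1.6328

Since d<R<u, set p* = (R−d)/(u−d) = 0.7015; price each node as the discounted p*-expectation of its children.
At expiry t=1: V(1,0)=-11.5400, V(1,1)=7.8900
(0,0): S=29.0000. Δ = (V_up−V_dn)/(S_up−S_dn) = (7.8900−-11.5400)/(42.9200−23.4900) = 1.0000. V = [p*·7.8900 + (1−p*)·-11.5400]/1.28 = 1.6328. B = V − Δ·S = -27.3672.
Check: Δ(0,0)·S0 + B(0,0) = 1.6328 = V0.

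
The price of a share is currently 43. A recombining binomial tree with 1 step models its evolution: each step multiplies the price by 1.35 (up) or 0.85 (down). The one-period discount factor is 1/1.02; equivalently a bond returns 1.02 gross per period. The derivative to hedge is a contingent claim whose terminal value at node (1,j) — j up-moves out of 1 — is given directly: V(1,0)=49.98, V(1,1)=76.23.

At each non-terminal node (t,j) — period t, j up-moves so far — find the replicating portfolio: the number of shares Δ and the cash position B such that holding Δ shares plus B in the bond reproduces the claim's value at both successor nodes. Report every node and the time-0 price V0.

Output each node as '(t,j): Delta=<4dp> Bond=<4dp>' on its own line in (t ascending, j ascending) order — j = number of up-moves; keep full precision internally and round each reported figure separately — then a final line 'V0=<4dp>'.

(0,0): Delta=1.2209 Bond=5.2500
V0=57.7500

No-arbitrage ⇒ martingale measure with p* = (R−d)/(u−d) = 0.3400.
Terminal values V(1,·): V(1,0)=49.9800, V(1,1)=76.2300
  t=0,j=0: stock 43.0000 → up 58.0500 (V=76.2300), down 36.5500 (V=49.9800). Price 57.7500; hedge Δ=1.2209, bond B=5.2500.
The time-0 hedge costs 57.7500, which is the no-arbitrage price.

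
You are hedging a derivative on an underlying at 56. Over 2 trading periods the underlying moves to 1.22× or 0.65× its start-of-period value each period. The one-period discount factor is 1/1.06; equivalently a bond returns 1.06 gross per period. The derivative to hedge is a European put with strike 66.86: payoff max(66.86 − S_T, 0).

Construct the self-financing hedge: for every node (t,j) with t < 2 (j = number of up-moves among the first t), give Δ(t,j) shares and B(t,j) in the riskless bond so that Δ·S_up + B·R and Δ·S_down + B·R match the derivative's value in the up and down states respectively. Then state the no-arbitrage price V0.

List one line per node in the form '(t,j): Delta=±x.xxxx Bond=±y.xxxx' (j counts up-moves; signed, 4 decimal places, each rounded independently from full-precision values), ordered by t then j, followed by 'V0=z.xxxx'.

The replicating-portfolio and risk-neutral prices coincide; use p* = (1.06−0.65)/(1.22−0.65) = 0.7193 for the latter.
At expiry t=2: V(2,0)=43.2000, V(2,1)=22.4520, V(2,2)=0.0000
(1,0): S=36.4000. Δ = (V_up−V_dn)/(S_up−S_dn) = (22.4520−43.2000)/(44.4080−23.6600) = -1.0000. V = [p*·22.4520 + (1−p*)·43.2000]/1.06 = 26.6755. B = V − Δ·S = 63.0755.
(1,1): S=68.3200. Δ = (V_up−V_dn)/(S_up−S_dn) = (0.0000−22.4520)/(83.3504−44.4080) = -0.5765. V = [p*·0.0000 + (1−p*)·22.4520]/1.06 = 5.9456. B = V − Δ·S = 45.3351.
(0,0): S=56.0000. Δ = (V_up−V_dn)/(S_up−S_dn) = (5.9456−26.6755)/(68.3200−36.4000) = -0.6494. V = [p*·5.9456 + (1−p*)·26.6755]/1.06 = 11.0986. B = V − Δ·S = 47.4668.
Root portfolio cost Δ·56+B reproduces V0=11.0986.

(0,0): Delta=-0.6494 Bond=47.4668
(1,0): Delta=-1.0000 Bond=63.0755
(1,1): Delta=-0.5765 Bond=45.3351
V0=11.0986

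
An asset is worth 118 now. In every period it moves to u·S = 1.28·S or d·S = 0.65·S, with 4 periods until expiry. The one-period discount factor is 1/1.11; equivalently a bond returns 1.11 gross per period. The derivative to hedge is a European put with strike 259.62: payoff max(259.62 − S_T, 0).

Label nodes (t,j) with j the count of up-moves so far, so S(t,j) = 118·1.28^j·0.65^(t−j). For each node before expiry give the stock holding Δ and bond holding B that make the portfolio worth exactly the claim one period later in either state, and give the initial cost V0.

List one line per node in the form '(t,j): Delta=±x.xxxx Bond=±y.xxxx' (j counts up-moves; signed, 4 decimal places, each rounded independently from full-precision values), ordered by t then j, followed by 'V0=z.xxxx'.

Under the risk-neutral measure, an up-move has probability p* = (R−d)/(u−d) = 0.7302 and values discount at R = 1.11.
Terminal values V(4,·): V(4,0)=238.5563, V(4,1)=218.1406, V(4,2)=177.9376, V(4,3)=98.7684, V(4,4)=0.0000
(3,0): S=32.4057. Δ = (V_up−V_dn)/(S_up−S_dn) = (218.1406−238.5563)/(41.4794−21.0637) = -1.0000. V = [p*·218.1406 + (1−p*)·238.5563]/1.11 = 201.4861. B = V − Δ·S = 233.8919.
(3,1): S=63.8144. Δ = (V_up−V_dn)/(S_up−S_dn) = (177.9376−218.1406)/(81.6824−41.4794) = -1.0000. V = [p*·177.9376 + (1−p*)·218.1406]/1.11 = 170.0775. B = V − Δ·S = 233.8919.
(3,2): S=125.6653. Δ = (V_up−V_dn)/(S_up−S_dn) = (98.7684−177.9376)/(160.8516−81.6824) = -1.0000. V = [p*·98.7684 + (1−p*)·177.9376]/1.11 = 108.2266. B = V − Δ·S = 233.8919.
(3,3): S=247.4639. Δ = (V_up−V_dn)/(S_up−S_dn) = (0.0000−98.7684)/(316.7538−160.8516) = -0.6335. V = [p*·0.0000 + (1−p*)·98.7684]/1.11 = 24.0106. B = V − Δ·S = 180.7859.
(2,0): S=49.8550. Δ = (V_up−V_dn)/(S_up−S_dn) = (170.0775−201.4861)/(63.8144−32.4058) = -1.0000. V = [p*·170.0775 + (1−p*)·201.4861]/1.11 = 160.8584. B = V − Δ·S = 210.7134.
(2,1): S=98.1760. Δ = (V_up−V_dn)/(S_up−S_dn) = (108.2266−170.0775)/(125.6653−63.8144) = -1.0000. V = [p*·108.2266 + (1−p*)·170.0775]/1.11 = 112.5374. B = V − Δ·S = 210.7134.
(2,2): S=193.3312. Δ = (V_up−V_dn)/(S_up−S_dn) = (24.0106−108.2266)/(247.4639−125.6653) = -0.6914. V = [p*·24.0106 + (1−p*)·108.2266]/1.11 = 42.1041. B = V − Δ·S = 175.7803.
(1,0): S=76.7000. Δ = (V_up−V_dn)/(S_up−S_dn) = (112.5374−160.8584)/(98.1760−49.8550) = -1.0000. V = [p*·112.5374 + (1−p*)·160.8584]/1.11 = 113.1319. B = V − Δ·S = 189.8319.
(1,1): S=151.0400. Δ = (V_up−V_dn)/(S_up−S_dn) = (42.1041−112.5374)/(193.3312−98.1760) = -0.7402. V = [p*·42.1041 + (1−p*)·112.5374]/1.11 = 55.0540. B = V − Δ·S = 166.8529.
(0,0): S=118.0000. Δ = (V_up−V_dn)/(S_up−S_dn) = (55.0540−113.1319)/(151.0400−76.7000) = -0.7812. V = [p*·55.0540 + (1−p*)·113.1319]/1.11 = 63.7169. B = V − Δ·S = 155.9041.
Check: Δ(0,0)·S0 + B(0,0) = 63.7169 = V0.

(0,0): Delta=-0.7812 Bond=155.9041
(1,0): Delta=-1.0000 Bond=189.8319
(1,1): Delta=-0.7402 Bond=166.8529
(2,0): Delta=-1.0000 Bond=210.7134
(2,1): Delta=-1.0000 Bond=210.7134
(2,2): Delta=-0.6914 Bond=175.7803
(3,0): Delta=-1.0000 Bond=233.8919
(3,1): Delta=-1.0000 Bond=233.8919
(3,2): Delta=-1.0000 Bond=233.8919
(3,3): Delta=-0.6335 Bond=180.7859
V0=63.7169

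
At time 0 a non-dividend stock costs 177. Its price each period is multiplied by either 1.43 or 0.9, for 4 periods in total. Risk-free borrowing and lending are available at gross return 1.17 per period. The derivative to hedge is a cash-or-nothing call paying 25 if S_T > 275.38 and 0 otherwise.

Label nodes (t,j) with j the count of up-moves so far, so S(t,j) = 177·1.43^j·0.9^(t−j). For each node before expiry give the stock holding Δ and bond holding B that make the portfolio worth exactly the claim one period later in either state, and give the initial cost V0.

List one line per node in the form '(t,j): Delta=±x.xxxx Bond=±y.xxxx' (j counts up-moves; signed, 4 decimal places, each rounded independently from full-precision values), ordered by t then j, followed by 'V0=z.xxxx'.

Risk-neutral probability p* = (R−d)/(u−d) = (1.17−0.9)/(1.43−0.9) = 0.5094.
Terminal payoffs: V(4,0)=0.0000, V(4,1)=0.0000, V(4,2)=25.0000, V(4,3)=25.0000, V(4,4)=25.0000
Node (3,0) S=129.0330: V=(p*·0.0000+(1−p*)·0.0000)/1.17=0.0000; Δ=(0.0000−0.0000)/(184.5172−116.1297)=0.0000; B=V−Δ·S=0.0000
Node (3,1) S=205.0191: V=(p*·25.0000+(1−p*)·0.0000)/1.17=10.8853; Δ=(25.0000−0.0000)/(293.1773−184.5172)=0.2301; B=V−Δ·S=-36.2845
Node (3,2) S=325.7526: V=(p*·25.0000+(1−p*)·25.0000)/1.17=21.3675; Δ=(25.0000−25.0000)/(465.8262−293.1773)=0.0000; B=V−Δ·S=21.3675
Node (3,3) S=517.5846: V=(p*·25.0000+(1−p*)·25.0000)/1.17=21.3675; Δ=(25.0000−25.0000)/(740.1460−465.8262)=0.0000; B=V−Δ·S=21.3675
Node (2,0) S=143.3700: V=(p*·10.8853+(1−p*)·0.0000)/1.17=4.7396; Δ=(10.8853−0.0000)/(205.0191−129.0330)=0.1433; B=V−Δ·S=-15.7988
Node (2,1) S=227.7990: V=(p*·21.3675+(1−p*)·10.8853)/1.17=13.8678; Δ=(21.3675−10.8853)/(325.7526−205.0191)=0.0868; B=V−Δ·S=-5.9099
Node (2,2) S=361.9473: V=(p*·21.3675+(1−p*)·21.3675)/1.17=18.2628; Δ=(21.3675−21.3675)/(517.5846−325.7526)=0.0000; B=V−Δ·S=18.2628
Node (1,0) S=159.3000: V=(p*·13.8678+(1−p*)·4.7396)/1.17=8.0255; Δ=(13.8678−4.7396)/(227.7990−143.3700)=0.1081; B=V−Δ·S=-9.1975
Node (1,1) S=253.1100: V=(p*·18.2628+(1−p*)·13.8678)/1.17=13.7665; Δ=(18.2628−13.8678)/(361.9473−227.7990)=0.0328; B=V−Δ·S=5.4739
Node (0,0) S=177.0000: V=(p*·13.7665+(1−p*)·8.0255)/1.17=9.3591; Δ=(13.7665−8.0255)/(253.1100−159.3000)=0.0612; B=V−Δ·S=-1.4730
Each (Δ,B) replicates both successor values, so the strategy is self-financing and V0 is arbitrage-free.

(0,0): Delta=0.0612 Bond=-1.4730
(1,0): Delta=0.1081 Bond=-9.1975
(1,1): Delta=0.0328 Bond=5.4739
(2,0): Delta=0.1433 Bond=-15.7988
(2,1): Delta=0.0868 Bond=-5.9099
(2,2): Delta=0.0000 Bond=18.2628
(3,0): Delta=0.0000 Bond=0.0000
(3,1): Delta=0.2301 Bond=-36.2845
(3,2): Delta=0.0000 Bond=21.3675
(3,3): Delta=0.0000 Bond=21.3675
V0=9.3591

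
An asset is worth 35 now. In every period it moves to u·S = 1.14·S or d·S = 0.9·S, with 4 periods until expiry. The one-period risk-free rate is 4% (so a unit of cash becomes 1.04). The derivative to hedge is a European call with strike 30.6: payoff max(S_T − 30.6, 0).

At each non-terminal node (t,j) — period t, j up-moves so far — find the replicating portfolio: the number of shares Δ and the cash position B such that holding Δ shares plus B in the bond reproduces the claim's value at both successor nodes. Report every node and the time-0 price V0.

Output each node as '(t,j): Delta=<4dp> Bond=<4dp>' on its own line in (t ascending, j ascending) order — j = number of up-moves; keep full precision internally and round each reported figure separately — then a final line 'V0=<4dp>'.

Under the risk-neutral measure, an up-move has probability p* = (R−d)/(u−d) = 0.5833 and values discount at R = 1.04.
At expiry t=4: V(4,0)=0.0000, V(4,1)=0.0000, V(4,2)=6.2437, V(4,3)=16.0686, V(4,4)=28.5136
Node (3,0) S=25.5150: V=(p*·0.0000+(1−p*)·0.0000)/1.04=0.0000; Δ=(0.0000−0.0000)/(29.0871−22.9635)=0.0000; B=V−Δ·S=0.0000
Node (3,1) S=32.3190: V=(p*·6.2437+(1−p*)·0.0000)/1.04=3.5021; Δ=(6.2437−0.0000)/(36.8437−29.0871)=0.8050; B=V−Δ·S=-22.5132
Node (3,2) S=40.9374: V=(p*·16.0686+(1−p*)·6.2437)/1.04=11.5143; Δ=(16.0686−6.2437)/(46.6686−36.8437)=1.0000; B=V−Δ·S=-29.4231
Node (3,3) S=51.8540: V=(p*·28.5136+(1−p*)·16.0686)/1.04=22.4310; Δ=(28.5136−16.0686)/(59.1136−46.6686)=1.0000; B=V−Δ·S=-29.4231
Node (2,0) S=28.3500: V=(p*·3.5021+(1−p*)·0.0000)/1.04=1.9643; Δ=(3.5021−0.0000)/(32.3190−25.5150)=0.5147; B=V−Δ·S=-12.6276
Node (2,1) S=35.9100: V=(p*·11.5143+(1−p*)·3.5021)/1.04=7.8614; Δ=(11.5143−3.5021)/(40.9374−32.3190)=0.9297; B=V−Δ·S=-25.5230
Node (2,2) S=45.4860: V=(p*·22.4310+(1−p*)·11.5143)/1.04=17.1946; Δ=(22.4310−11.5143)/(51.8540−40.9374)=1.0000; B=V−Δ·S=-28.2914
Node (1,0) S=31.5000: V=(p*·7.8614+(1−p*)·1.9643)/1.04=5.1964; Δ=(7.8614−1.9643)/(35.9100−28.3500)=0.7800; B=V−Δ·S=-19.3749
Node (1,1) S=39.9000: V=(p*·17.1946+(1−p*)·7.8614)/1.04=12.7940; Δ=(17.1946−7.8614)/(45.4860−35.9100)=0.9746; B=V−Δ·S=-26.0942
Node (0,0) S=35.0000: V=(p*·12.7940+(1−p*)·5.1964)/1.04=9.2580; Δ=(12.7940−5.1964)/(39.9000−31.5000)=0.9045; B=V−Δ·S=-22.3985
Self-financing check: at every node Δ·S+B equals the discounted successor values.

(0,0): Delta=0.9045 Bond=-22.3985
(1,0): Delta=0.7800 Bond=-19.3749
(1,1): Delta=0.9746 Bond=-26.0942
(2,0): Delta=0.5147 Bond=-12.6276
(2,1): Delta=0.9297 Bond=-25.5230
(2,2): Delta=1.0000 Bond=-28.2914
(3,0): Delta=0.0000 Bond=0.0000
(3,1): Delta=0.8050 Bond=-22.5132
(3,2): Delta=1.0000 Bond=-29.4231
(3,3): Delta=1.0000 Bond=-29.4231
V0=9.2580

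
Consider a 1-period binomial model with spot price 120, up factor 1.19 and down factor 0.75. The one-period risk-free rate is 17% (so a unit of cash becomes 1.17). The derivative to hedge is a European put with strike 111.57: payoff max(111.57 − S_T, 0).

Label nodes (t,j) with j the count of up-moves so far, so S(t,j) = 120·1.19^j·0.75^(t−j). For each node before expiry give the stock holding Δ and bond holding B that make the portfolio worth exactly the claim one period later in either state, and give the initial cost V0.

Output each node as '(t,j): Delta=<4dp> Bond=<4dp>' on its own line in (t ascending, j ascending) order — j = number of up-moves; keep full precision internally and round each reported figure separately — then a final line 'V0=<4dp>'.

(0,0): Delta=-0.4085 Bond=49.8607
V0=0.8380

Risk-neutral probability p* = (R−d)/(u−d) = (1.17−0.75)/(1.19−0.75) = 0.9545.
Payoff layer (t=1): V(1,0)=21.5700, V(1,1)=0.0000
Node (0,0) S=120.0000: V=(p*·0.0000+(1−p*)·21.5700)/1.17=0.8380; Δ=(0.0000−21.5700)/(142.8000−90.0000)=-0.4085; B=V−Δ·S=49.8607
The time-0 hedge costs 0.8380, which is the no-arbitrage price.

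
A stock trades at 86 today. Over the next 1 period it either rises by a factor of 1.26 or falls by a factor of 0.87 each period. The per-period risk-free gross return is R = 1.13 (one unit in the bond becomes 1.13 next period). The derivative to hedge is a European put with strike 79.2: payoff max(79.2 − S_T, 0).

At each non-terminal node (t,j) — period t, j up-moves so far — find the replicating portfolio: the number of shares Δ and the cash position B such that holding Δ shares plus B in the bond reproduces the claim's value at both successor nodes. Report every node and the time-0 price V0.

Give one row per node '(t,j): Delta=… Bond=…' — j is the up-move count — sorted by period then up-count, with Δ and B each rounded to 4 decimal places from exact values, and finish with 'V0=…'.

(0,0): Delta=-0.1306 Bond=12.5228
V0=1.2920

No-arbitrage ⇒ martingale measure with p* = (R−d)/(u−d) = 0.6667.
Terminal payoffs: V(1,0)=4.3800, V(1,1)=0.0000
  t=0,j=0: stock 86.0000 → up 108.3600 (V=0.0000), down 74.8200 (V=4.3800). Price 1.2920; hedge Δ=-0.1306, bond B=12.5228.
Each (Δ,B) replicates both successor values, so the strategy is self-financing and V0 is arbitrage-free.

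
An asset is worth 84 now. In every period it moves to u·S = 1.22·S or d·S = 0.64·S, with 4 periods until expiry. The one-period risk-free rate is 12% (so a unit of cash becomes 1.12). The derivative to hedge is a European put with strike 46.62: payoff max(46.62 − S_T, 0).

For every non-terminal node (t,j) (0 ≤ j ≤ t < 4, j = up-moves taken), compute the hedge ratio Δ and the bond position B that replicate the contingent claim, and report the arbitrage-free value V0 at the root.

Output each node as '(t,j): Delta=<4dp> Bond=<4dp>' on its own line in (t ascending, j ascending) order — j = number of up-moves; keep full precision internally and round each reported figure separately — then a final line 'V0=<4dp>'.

Since d<R<u, set p* = (R−d)/(u−d) = 0.8276; price each node as the discounted p*-expectation of its children.
Terminal payoffs: V(4,0)=32.5271, V(4,1)=19.7555, V(4,2)=0.0000, V(4,3)=0.0000, V(4,4)=0.0000
(3,0): S=22.0201. Δ = (V_up−V_dn)/(S_up−S_dn) = (19.7555−32.5271)/(26.8645−14.0929) = -1.0000. V = [p*·19.7555 + (1−p*)·32.5271]/1.12 = 19.6049. B = V − Δ·S = 41.6250.
(3,1): S=41.9758. Δ = (V_up−V_dn)/(S_up−S_dn) = (0.0000−19.7555)/(51.2105−26.8645) = -0.8114. V = [p*·0.0000 + (1−p*)·19.7555]/1.12 = 3.0412. B = V − Δ·S = 37.1024.
(3,2): S=80.0164. Δ = (V_up−V_dn)/(S_up−S_dn) = (0.0000−0.0000)/(97.6200−51.2105) = 0.0000. V = [p*·0.0000 + (1−p*)·0.0000]/1.12 = 0.0000. B = V − Δ·S = 0.0000.
(3,3): S=152.5312. Δ = (V_up−V_dn)/(S_up−S_dn) = (0.0000−0.0000)/(186.0881−97.6200) = 0.0000. V = [p*·0.0000 + (1−p*)·0.0000]/1.12 = 0.0000. B = V − Δ·S = 0.0000.
(2,0): S=34.4064. Δ = (V_up−V_dn)/(S_up−S_dn) = (3.0412−19.6049)/(41.9758−22.0201) = -0.8300. V = [p*·3.0412 + (1−p*)·19.6049]/1.12 = 5.2652. B = V − Δ·S = 33.8233.
(2,1): S=65.5872. Δ = (V_up−V_dn)/(S_up−S_dn) = (0.0000−3.0412)/(80.0164−41.9758) = -0.0799. V = [p*·0.0000 + (1−p*)·3.0412]/1.12 = 0.4682. B = V − Δ·S = 5.7116.
(2,2): S=125.0256. Δ = (V_up−V_dn)/(S_up−S_dn) = (0.0000−0.0000)/(152.5312−80.0164) = 0.0000. V = [p*·0.0000 + (1−p*)·0.0000]/1.12 = 0.0000. B = V − Δ·S = 0.0000.
(1,0): S=53.7600. Δ = (V_up−V_dn)/(S_up−S_dn) = (0.4682−5.2652)/(65.5872−34.4064) = -0.1538. V = [p*·0.4682 + (1−p*)·5.2652]/1.12 = 1.1565. B = V − Δ·S = 9.4272.
(1,1): S=102.4800. Δ = (V_up−V_dn)/(S_up−S_dn) = (0.0000−0.4682)/(125.0256−65.5872) = -0.0079. V = [p*·0.0000 + (1−p*)·0.4682]/1.12 = 0.0721. B = V − Δ·S = 0.8792.
(0,0): S=84.0000. Δ = (V_up−V_dn)/(S_up−S_dn) = (0.0721−1.1565)/(102.4800−53.7600) = -0.0223. V = [p*·0.0721 + (1−p*)·1.1565]/1.12 = 0.2313. B = V − Δ·S = 2.1009.
Check: Δ(0,0)·S0 + B(0,0) = 0.2313 = V0.

(0,0): Delta=-0.0223 Bond=2.1009
(1,0): Delta=-0.1538 Bond=9.4272
(1,1): Delta=-0.0079 Bond=0.8792
(2,0): Delta=-0.8300 Bond=33.8233
(2,1): Delta=-0.0799 Bond=5.7116
(2,2): Delta=0.0000 Bond=0.0000
(3,0): Delta=-1.0000 Bond=41.6250
(3,1): Delta=-0.8114 Bond=37.1024
(3,2): Delta=0.0000 Bond=0.0000
(3,3): Delta=0.0000 Bond=0.0000
V0=0.2313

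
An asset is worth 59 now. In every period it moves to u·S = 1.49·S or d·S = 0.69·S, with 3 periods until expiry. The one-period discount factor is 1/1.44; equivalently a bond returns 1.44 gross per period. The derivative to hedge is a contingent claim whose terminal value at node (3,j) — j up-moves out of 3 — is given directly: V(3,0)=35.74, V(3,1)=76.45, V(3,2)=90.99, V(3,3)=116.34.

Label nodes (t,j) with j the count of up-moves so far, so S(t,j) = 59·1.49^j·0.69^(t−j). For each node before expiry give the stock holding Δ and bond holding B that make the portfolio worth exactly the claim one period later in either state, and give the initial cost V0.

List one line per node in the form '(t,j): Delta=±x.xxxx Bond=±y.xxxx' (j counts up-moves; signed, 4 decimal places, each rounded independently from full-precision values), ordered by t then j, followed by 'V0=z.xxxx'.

Risk-neutral probability p* = (R−d)/(u−d) = (1.44−0.69)/(1.49−0.69) = 0.9375.
At expiry t=3: V(3,0)=35.7400, V(3,1)=76.4500, V(3,2)=90.9900, V(3,3)=116.3400
  t=2,j=0: stock 28.0899 → up 41.8540 (V=76.4500), down 19.3820 (V=35.7400). Price 51.3234; hedge Δ=1.8116, bond B=0.4359.
  t=2,j=1: stock 60.6579 → up 90.3803 (V=90.9900), down 41.8540 (V=76.4500). Price 62.5564; hedge Δ=0.2996, bond B=44.3814.
  t=2,j=2: stock 130.9859 → up 195.1690 (V=116.3400), down 90.3803 (V=90.9900). Price 79.6914; hedge Δ=0.2419, bond B=48.0039.
  t=1,j=0: stock 40.7100 → up 60.6579 (V=62.5564), down 28.0899 (V=51.3234). Price 42.9544; hedge Δ=0.3449, bond B=28.9131.
  t=1,j=1: stock 87.9100 → up 130.9859 (V=79.6914), down 60.6579 (V=62.5564). Price 54.5975; hedge Δ=0.2436, bond B=33.1788.
  t=0,j=0: stock 59.0000 → up 87.9100 (V=54.5975), down 40.7100 (V=42.9544). Price 37.4096; hedge Δ=0.2467, bond B=22.8557.
Root portfolio cost Δ·59+B reproduces V0=37.4096.

(0,0): Delta=0.2467 Bond=22.8557
(1,0): Delta=0.3449 Bond=28.9131
(1,1): Delta=0.2436 Bond=33.1788
(2,0): Delta=1.8116 Bond=0.4359
(2,1): Delta=0.2996 Bond=44.3814
(2,2): Delta=0.2419 Bond=48.0039
V0=37.4096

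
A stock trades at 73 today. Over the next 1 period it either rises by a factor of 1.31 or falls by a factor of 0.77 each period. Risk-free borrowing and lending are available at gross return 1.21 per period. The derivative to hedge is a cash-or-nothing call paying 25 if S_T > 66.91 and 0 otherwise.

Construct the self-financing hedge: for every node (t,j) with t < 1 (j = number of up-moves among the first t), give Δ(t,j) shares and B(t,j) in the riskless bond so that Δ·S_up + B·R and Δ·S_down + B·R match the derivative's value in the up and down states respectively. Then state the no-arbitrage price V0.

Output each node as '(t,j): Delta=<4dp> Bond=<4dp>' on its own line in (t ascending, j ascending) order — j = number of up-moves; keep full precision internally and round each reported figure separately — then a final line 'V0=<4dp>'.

(0,0): Delta=0.6342 Bond=-29.4613
V0=16.8350

Under the risk-neutral measure, an up-move has probability p* = (R−d)/(u−d) = 0.8148 and values discount at R = 1.21.
Payoff layer (t=1): V(1,0)=0.0000, V(1,1)=25.0000
  t=0,j=0: stock 73.0000 → up 95.6300 (V=25.0000), down 56.2100 (V=0.0000). Price 16.8350; hedge Δ=0.6342, bond B=-29.4613.
Check: Δ(0,0)·S0 + B(0,0) = 16.8350 = V0.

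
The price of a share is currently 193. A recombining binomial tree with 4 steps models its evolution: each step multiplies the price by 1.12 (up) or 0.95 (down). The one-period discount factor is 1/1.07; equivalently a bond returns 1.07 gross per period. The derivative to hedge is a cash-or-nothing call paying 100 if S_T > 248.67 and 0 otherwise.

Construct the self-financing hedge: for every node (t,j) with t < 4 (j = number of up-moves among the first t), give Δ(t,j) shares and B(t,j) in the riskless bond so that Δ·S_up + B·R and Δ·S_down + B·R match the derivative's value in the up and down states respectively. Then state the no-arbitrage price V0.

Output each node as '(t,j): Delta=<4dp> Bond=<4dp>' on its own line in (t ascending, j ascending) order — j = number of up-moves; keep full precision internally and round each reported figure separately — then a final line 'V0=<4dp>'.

Since d<R<u, set p* = (R−d)/(u−d) = 0.7059; price each node as the discounted p*-expectation of its children.
Payoff layer (t=4): V(4,0)=0.0000, V(4,1)=0.0000, V(4,2)=0.0000, V(4,3)=100.0000, V(4,4)=100.0000
Node (3,0) S=165.4734: V=(p*·0.0000+(1−p*)·0.0000)/1.07=0.0000; Δ=(0.0000−0.0000)/(185.3302−157.1997)=0.0000; B=V−Δ·S=0.0000
Node (3,1) S=195.0844: V=(p*·0.0000+(1−p*)·0.0000)/1.07=0.0000; Δ=(0.0000−0.0000)/(218.4945−185.3302)=0.0000; B=V−Δ·S=0.0000
Node (3,2) S=229.9942: V=(p*·100.0000+(1−p*)·0.0000)/1.07=65.9703; Δ=(100.0000−0.0000)/(257.5935−218.4945)=2.5576; B=V−Δ·S=-522.2650
Node (3,3) S=271.1511: V=(p*·100.0000+(1−p*)·100.0000)/1.07=93.4579; Δ=(100.0000−100.0000)/(303.6892−257.5935)=0.0000; B=V−Δ·S=93.4579
Node (2,0) S=174.1825: V=(p*·0.0000+(1−p*)·0.0000)/1.07=0.0000; Δ=(0.0000−0.0000)/(195.0844−165.4734)=0.0000; B=V−Δ·S=0.0000
Node (2,1) S=205.3520: V=(p*·65.9703+(1−p*)·0.0000)/1.07=43.5208; Δ=(65.9703−0.0000)/(229.9942−195.0844)=1.8897; B=V−Δ·S=-344.5398
Node (2,2) S=242.0992: V=(p*·93.4579+(1−p*)·65.9703)/1.07=79.7882; Δ=(93.4579−65.9703)/(271.1511−229.9942)=0.6679; B=V−Δ·S=-81.9038
Node (1,0) S=183.3500: V=(p*·43.5208+(1−p*)·0.0000)/1.07=28.7108; Δ=(43.5208−0.0000)/(205.3520−174.1825)=1.3963; B=V−Δ·S=-227.2940
Node (1,1) S=216.1600: V=(p*·79.7882+(1−p*)·43.5208)/1.07=64.5994; Δ=(79.7882−43.5208)/(242.0992−205.3520)=0.9869; B=V−Δ·S=-148.7380
Node (0,0) S=193.0000: V=(p*·64.5994+(1−p*)·28.7108)/1.07=50.5083; Δ=(64.5994−28.7108)/(216.1600−183.3500)=1.0938; B=V−Δ·S=-160.6007
Self-financing check: at every node Δ·S+B equals the discounted successor values.

(0,0): Delta=1.0938 Bond=-160.6007
(1,0): Delta=1.3963 Bond=-227.2940
(1,1): Delta=0.9869 Bond=-148.7380
(2,0): Delta=0.0000 Bond=0.0000
(2,1): Delta=1.8897 Bond=-344.5398
(2,2): Delta=0.6679 Bond=-81.9038
(3,0): Delta=0.0000 Bond=0.0000
(3,1): Delta=0.0000 Bond=0.0000
(3,2): Delta=2.5576 Bond=-522.2650
(3,3): Delta=0.0000 Bond=93.4579
V0=50.5083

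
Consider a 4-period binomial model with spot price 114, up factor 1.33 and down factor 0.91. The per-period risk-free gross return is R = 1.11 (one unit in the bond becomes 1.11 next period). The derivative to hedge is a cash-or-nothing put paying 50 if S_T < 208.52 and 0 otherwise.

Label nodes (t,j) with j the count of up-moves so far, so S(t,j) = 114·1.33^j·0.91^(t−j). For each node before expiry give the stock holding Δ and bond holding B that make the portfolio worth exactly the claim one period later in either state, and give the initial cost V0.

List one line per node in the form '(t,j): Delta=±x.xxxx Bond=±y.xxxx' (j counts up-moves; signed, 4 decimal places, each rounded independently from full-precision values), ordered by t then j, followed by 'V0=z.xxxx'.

Under the risk-neutral measure, an up-move has probability p* = (R−d)/(u−d) = 0.4762 and values discount at R = 1.11.
Payoff layer (t=4): V(4,0)=50.0000, V(4,1)=50.0000, V(4,2)=50.0000, V(4,3)=0.0000, V(4,4)=0.0000
Node (3,0) S=85.9071: V=(p*·50.0000+(1−p*)·50.0000)/1.11=45.0450; Δ=(50.0000−50.0000)/(114.2564−78.1755)=0.0000; B=V−Δ·S=45.0450
Node (3,1) S=125.5565: V=(p*·50.0000+(1−p*)·50.0000)/1.11=45.0450; Δ=(50.0000−50.0000)/(166.9902−114.2564)=0.0000; B=V−Δ·S=45.0450
Node (3,2) S=183.5057: V=(p*·0.0000+(1−p*)·50.0000)/1.11=23.5950; Δ=(0.0000−50.0000)/(244.0626−166.9902)=-0.6487; B=V−Δ·S=142.6426
Node (3,3) S=268.2006: V=(p*·0.0000+(1−p*)·0.0000)/1.11=0.0000; Δ=(0.0000−0.0000)/(356.7068−244.0626)=0.0000; B=V−Δ·S=0.0000
Node (2,0) S=94.4034: V=(p*·45.0450+(1−p*)·45.0450)/1.11=40.5811; Δ=(45.0450−45.0450)/(125.5565−85.9071)=0.0000; B=V−Δ·S=40.5811
Node (2,1) S=137.9742: V=(p*·23.5950+(1−p*)·45.0450)/1.11=31.3791; Δ=(23.5950−45.0450)/(183.5057−125.5565)=-0.3702; B=V−Δ·S=82.4505
Node (2,2) S=201.6546: V=(p*·0.0000+(1−p*)·23.5950)/1.11=11.1345; Δ=(0.0000−23.5950)/(268.2006−183.5057)=-0.2786; B=V−Δ·S=67.3131
Node (1,0) S=103.7400: V=(p*·31.3791+(1−p*)·40.5811)/1.11=32.6119; Δ=(31.3791−40.5811)/(137.9742−94.4034)=-0.2112; B=V−Δ·S=54.5216
Node (1,1) S=151.6200: V=(p*·11.1345+(1−p*)·31.3791)/1.11=19.5845; Δ=(11.1345−31.3791)/(201.6546−137.9742)=-0.3179; B=V−Δ·S=67.7858
Node (0,0) S=114.0000: V=(p*·19.5845+(1−p*)·32.6119)/1.11=23.7913; Δ=(19.5845−32.6119)/(151.6200−103.7400)=-0.2721; B=V−Δ·S=54.8089
Root portfolio cost Δ·114+B reproduces V0=23.7913.

(0,0): Delta=-0.2721 Bond=54.8089
(1,0): Delta=-0.2112 Bond=54.5216
(1,1): Delta=-0.3179 Bond=67.7858
(2,0): Delta=0.0000 Bond=40.5811
(2,1): Delta=-0.3702 Bond=82.4505
(2,2): Delta=-0.2786 Bond=67.3131
(3,0): Delta=0.0000 Bond=45.0450
(3,1): Delta=0.0000 Bond=45.0450
(3,2): Delta=-0.6487 Bond=142.6426
(3,3): Delta=0.0000 Bond=0.0000
V0=23.7913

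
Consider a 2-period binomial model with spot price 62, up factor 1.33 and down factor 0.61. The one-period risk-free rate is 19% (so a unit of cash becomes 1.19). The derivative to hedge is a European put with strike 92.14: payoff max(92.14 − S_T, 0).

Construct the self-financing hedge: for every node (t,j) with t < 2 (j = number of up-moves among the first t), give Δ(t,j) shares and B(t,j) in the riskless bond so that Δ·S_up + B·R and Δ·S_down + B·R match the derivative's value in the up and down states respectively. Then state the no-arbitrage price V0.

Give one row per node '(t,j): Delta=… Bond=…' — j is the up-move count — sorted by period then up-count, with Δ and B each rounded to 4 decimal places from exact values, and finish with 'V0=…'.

No-arbitrage ⇒ martingale measure with p* = (R−d)/(u−d) = 0.8056.
Payoff layer (t=2): V(2,0)=69.0698, V(2,1)=41.8394, V(2,2)=0.0000
(1,0): S=37.8200. Δ = (V_up−V_dn)/(S_up−S_dn) = (41.8394−69.0698)/(50.3006−23.0702) = -1.0000. V = [p*·41.8394 + (1−p*)·69.0698]/1.19 = 39.6086. B = V − Δ·S = 77.4286.
(1,1): S=82.4600. Δ = (V_up−V_dn)/(S_up−S_dn) = (0.0000−41.8394)/(109.6718−50.3006) = -0.7047. V = [p*·0.0000 + (1−p*)·41.8394]/1.19 = 6.8365. B = V − Δ·S = 64.9468.
(0,0): S=62.0000. Δ = (V_up−V_dn)/(S_up−S_dn) = (6.8365−39.6086)/(82.4600−37.8200) = -0.7341. V = [p*·6.8365 + (1−p*)·39.6086]/1.19 = 11.0999. B = V − Δ·S = 56.6166.
Root portfolio cost Δ·62+B reproduces V0=11.0999.

(0,0): Delta=-0.7341 Bond=56.6166
(1,0): Delta=-1.0000 Bond=77.4286
(1,1): Delta=-0.7047 Bond=64.9468
V0=11.0999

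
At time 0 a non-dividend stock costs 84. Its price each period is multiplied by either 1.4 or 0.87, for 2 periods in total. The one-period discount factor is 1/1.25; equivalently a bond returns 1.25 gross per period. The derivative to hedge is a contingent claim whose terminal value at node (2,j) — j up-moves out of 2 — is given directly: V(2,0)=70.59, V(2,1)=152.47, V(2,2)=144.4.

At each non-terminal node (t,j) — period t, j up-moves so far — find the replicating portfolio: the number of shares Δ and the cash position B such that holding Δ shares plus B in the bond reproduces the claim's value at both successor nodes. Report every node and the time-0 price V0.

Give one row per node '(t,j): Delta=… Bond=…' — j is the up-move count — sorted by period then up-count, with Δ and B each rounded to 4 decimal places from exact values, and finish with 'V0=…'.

Risk-neutral probability p* = (R−d)/(u−d) = (1.25−0.87)/(1.4−0.87) = 0.7170.
Terminal values V(2,·): V(2,0)=70.5900, V(2,1)=152.4700, V(2,2)=144.4000
  t=1,j=0: stock 73.0800 → up 102.3120 (V=152.4700), down 63.5796 (V=70.5900). Price 103.4371; hedge Δ=2.1140, bond B=-51.0534.
  t=1,j=1: stock 117.6000 → up 164.6400 (V=144.4000), down 102.3120 (V=152.4700). Price 117.3472; hedge Δ=-0.1295, bond B=132.5736.
  t=0,j=0: stock 84.0000 → up 117.6000 (V=117.3472), down 73.0800 (V=103.4371). Price 90.7283; hedge Δ=0.3124, bond B=64.4829.
Root portfolio cost Δ·84+B reproduces V0=90.7283.

(0,0): Delta=0.3124 Bond=64.4829
(1,0): Delta=2.1140 Bond=-51.0534
(1,1): Delta=-0.1295 Bond=132.5736
V0=90.7283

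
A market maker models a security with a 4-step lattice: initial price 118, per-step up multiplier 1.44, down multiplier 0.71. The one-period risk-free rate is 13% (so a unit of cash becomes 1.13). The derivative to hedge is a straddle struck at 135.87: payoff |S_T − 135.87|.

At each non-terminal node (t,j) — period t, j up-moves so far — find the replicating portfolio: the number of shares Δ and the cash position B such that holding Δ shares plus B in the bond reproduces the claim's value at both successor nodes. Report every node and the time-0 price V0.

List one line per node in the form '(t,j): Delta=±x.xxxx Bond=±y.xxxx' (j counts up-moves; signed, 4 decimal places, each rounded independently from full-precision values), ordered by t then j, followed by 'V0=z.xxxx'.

(0,0): Delta=0.5638 Bond=-5.9128
(1,0): Delta=-0.0311 Bond=43.1597
(1,1): Delta=0.7803 Bond=-43.4690
(2,0): Delta=-1.0000 Bond=106.4061
(2,1): Delta=0.3215 Bond=6.2298
(2,2): Delta=0.9473 Bond=-89.9735
(3,0): Delta=-1.0000 Bond=120.2389
(3,1): Delta=-1.0000 Bond=120.2389
(3,2): Delta=0.8025 Bond=-76.5121
(3,3): Delta=1.0000 Bond=-120.2389
V0=60.6199

Under the risk-neutral measure, an up-move has probability p* = (R−d)/(u−d) = 0.5753 and values discount at R = 1.13.
Terminal values V(4,·): V(4,0)=105.8842, V(4,1)=75.0538, V(4,2)=12.5244, V(4,3)=114.2957, V(4,4)=371.5084
Node (3,0) S=42.2335: V=(p*·75.0538+(1−p*)·105.8842)/1.13=78.0054; Δ=(75.0538−105.8842)/(60.8162−29.9858)=-1.0000; B=V−Δ·S=120.2389
Node (3,1) S=85.6567: V=(p*·12.5244+(1−p*)·75.0538)/1.13=34.5823; Δ=(12.5244−75.0538)/(123.3456−60.8162)=-1.0000; B=V−Δ·S=120.2389
Node (3,2) S=173.7262: V=(p*·114.2957+(1−p*)·12.5244)/1.13=62.9007; Δ=(114.2957−12.5244)/(250.1657−123.3456)=0.8025; B=V−Δ·S=-76.5121
Node (3,3) S=352.3461: V=(p*·371.5084+(1−p*)·114.2957)/1.13=232.1072; Δ=(371.5084−114.2957)/(507.3784−250.1657)=1.0000; B=V−Δ·S=-120.2389
Node (2,0) S=59.4838: V=(p*·34.5823+(1−p*)·78.0054)/1.13=46.9223; Δ=(34.5823−78.0054)/(85.6567−42.2335)=-1.0000; B=V−Δ·S=106.4061
Node (2,1) S=120.6432: V=(p*·62.9007+(1−p*)·34.5823)/1.13=45.0222; Δ=(62.9007−34.5823)/(173.7262−85.6567)=0.3215; B=V−Δ·S=6.2298
Node (2,2) S=244.6848: V=(p*·232.1072+(1−p*)·62.9007)/1.13=141.8162; Δ=(232.1072−62.9007)/(352.3461−173.7262)=0.9473; B=V−Δ·S=-89.9735
Node (1,0) S=83.7800: V=(p*·45.0222+(1−p*)·46.9223)/1.13=40.5567; Δ=(45.0222−46.9223)/(120.6432−59.4838)=-0.0311; B=V−Δ·S=43.1597
Node (1,1) S=169.9200: V=(p*·141.8162+(1−p*)·45.0222)/1.13=89.1256; Δ=(141.8162−45.0222)/(244.6848−120.6432)=0.7803; B=V−Δ·S=-43.4690
Node (0,0) S=118.0000: V=(p*·89.1256+(1−p*)·40.5567)/1.13=60.6199; Δ=(89.1256−40.5567)/(169.9200−83.7800)=0.5638; B=V−Δ·S=-5.9128
The time-0 hedge costs 60.6199, which is the no-arbitrage price.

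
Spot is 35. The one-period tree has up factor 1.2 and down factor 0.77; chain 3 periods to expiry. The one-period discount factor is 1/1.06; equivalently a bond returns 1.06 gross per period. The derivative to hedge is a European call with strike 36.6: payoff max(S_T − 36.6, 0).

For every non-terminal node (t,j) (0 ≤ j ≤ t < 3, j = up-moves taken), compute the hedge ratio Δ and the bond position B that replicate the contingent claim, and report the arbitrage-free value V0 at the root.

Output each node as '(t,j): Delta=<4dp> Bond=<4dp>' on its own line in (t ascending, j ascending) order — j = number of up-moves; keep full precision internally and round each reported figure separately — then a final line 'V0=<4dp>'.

Risk-neutral probability p* = (R−d)/(u−d) = (1.06−0.77)/(1.2−0.77) = 0.6744.
At expiry t=3: V(3,0)=0.0000, V(3,1)=0.0000, V(3,2)=2.2080, V(3,3)=23.8800
Node (2,0) S=20.7515: V=(p*·0.0000+(1−p*)·0.0000)/1.06=0.0000; Δ=(0.0000−0.0000)/(24.9018−15.9787)=0.0000; B=V−Δ·S=0.0000
Node (2,1) S=32.3400: V=(p*·2.2080+(1−p*)·0.0000)/1.06=1.4048; Δ=(2.2080−0.0000)/(38.8080−24.9018)=0.1588; B=V−Δ·S=-3.7301
Node (2,2) S=50.4000: V=(p*·23.8800+(1−p*)·2.2080)/1.06=15.8717; Δ=(23.8800−2.2080)/(60.4800−38.8080)=1.0000; B=V−Δ·S=-34.5283
Node (1,0) S=26.9500: V=(p*·1.4048+(1−p*)·0.0000)/1.06=0.8938; Δ=(1.4048−0.0000)/(32.3400−20.7515)=0.1212; B=V−Δ·S=-2.3732
Node (1,1) S=42.0000: V=(p*·15.8717+(1−p*)·1.4048)/1.06=10.5298; Δ=(15.8717−1.4048)/(50.4000−32.3400)=0.8010; B=V−Δ·S=-23.1141
Node (0,0) S=35.0000: V=(p*·10.5298+(1−p*)·0.8938)/1.06=6.9740; Δ=(10.5298−0.8938)/(42.0000−26.9500)=0.6403; B=V−Δ·S=-15.4352
Root portfolio cost Δ·35+B reproduces V0=6.9740.

(0,0): Delta=0.6403 Bond=-15.4352
(1,0): Delta=0.1212 Bond=-2.3732
(1,1): Delta=0.8010 Bond=-23.1141
(2,0): Delta=0.0000 Bond=0.0000
(2,1): Delta=0.1588 Bond=-3.7301
(2,2): Delta=1.0000 Bond=-34.5283
V0=6.9740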